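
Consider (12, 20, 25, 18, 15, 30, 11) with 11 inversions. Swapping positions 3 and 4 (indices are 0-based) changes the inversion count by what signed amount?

-1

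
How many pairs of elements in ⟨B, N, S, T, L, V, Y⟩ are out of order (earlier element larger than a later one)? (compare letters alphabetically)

Inversion pairs (indices are 1-based):
(2,5): N > L
(3,5): S > L
(4,5): T > L
That's 3 pairs.

3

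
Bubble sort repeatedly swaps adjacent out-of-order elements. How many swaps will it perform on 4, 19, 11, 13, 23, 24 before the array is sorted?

Each adjacent swap fixes exactly one inversion, so the minimum swap count equals the number of inversions.
Count inversions — for each element, later elements that are smaller:
4: none → 0
19: 11, 13 → 2
11: none → 0
13: none → 0
23: none → 0
24: none → 0
Total inversions: 0 + 2 + 0 + 0 + 0 + 0 = 2

Swaps: 2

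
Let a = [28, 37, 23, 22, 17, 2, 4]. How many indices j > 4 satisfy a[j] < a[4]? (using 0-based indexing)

2 such elements

The element at index 4 is 17.
Elements after it: 2, 4
Those smaller than 17: 2, 4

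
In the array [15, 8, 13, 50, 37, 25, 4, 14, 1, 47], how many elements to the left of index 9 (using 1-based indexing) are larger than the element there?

The element at index 9 is 1.
Elements before it: 15, 8, 13, 50, 37, 25, 4, 14
Those larger than 1: 15, 8, 13, 50, 37, 25, 4, 14

8 such elements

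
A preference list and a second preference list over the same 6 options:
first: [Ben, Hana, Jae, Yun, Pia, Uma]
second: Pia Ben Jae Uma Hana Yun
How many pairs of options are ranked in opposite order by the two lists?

7

Assign each item its position (1..6) in the first ordering, then rewrite the second ordering as that position sequence:
positions: Ben→1, Hana→2, Jae→3, Yun→4, Pia→5, Uma→6
second ordering as positions: [5, 1, 3, 6, 2, 4]
Discordant pairs = inversions in this position sequence.
5: 1, 3, 2, 4 → 4
1: 0
3: 2 → 1
6: 2, 4 → 2
2: 0
4: 0
Total: 4 + 0 + 1 + 2 + 0 + 0 = 7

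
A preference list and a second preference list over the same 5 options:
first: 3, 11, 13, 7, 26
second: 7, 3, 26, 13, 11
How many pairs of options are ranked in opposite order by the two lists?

Assign each item its position (1..5) in the first ordering, then rewrite the second ordering as that position sequence:
positions: 3→1, 11→2, 13→3, 7→4, 26→5
second ordering as positions: [4, 1, 5, 3, 2]
Discordant pairs = inversions in this position sequence.
4: 1, 3, 2 → 3
1: 0
5: 3, 2 → 2
3: 2 → 1
2: 0
Total: 3 + 0 + 2 + 1 + 0 = 6

There are 6 pairs.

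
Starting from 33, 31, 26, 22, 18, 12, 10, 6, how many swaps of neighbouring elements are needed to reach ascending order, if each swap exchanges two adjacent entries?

28

Each adjacent swap fixes exactly one inversion, so the minimum swap count equals the number of inversions.
Count inversions — for each element, later elements that are smaller:
33: 31, 26, 22, 18, 12, 10, 6 → 7
31: 26, 22, 18, 12, 10, 6 → 6
26: 22, 18, 12, 10, 6 → 5
22: 18, 12, 10, 6 → 4
18: 12, 10, 6 → 3
12: 10, 6 → 2
10: 6 → 1
6: none → 0
Total inversions: 7 + 6 + 5 + 4 + 3 + 2 + 1 + 0 = 28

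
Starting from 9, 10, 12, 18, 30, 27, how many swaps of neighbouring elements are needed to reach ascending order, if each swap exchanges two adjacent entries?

1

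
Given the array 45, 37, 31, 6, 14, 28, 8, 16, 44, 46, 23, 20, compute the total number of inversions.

Count, for each position, how many later elements it exceeds:
45 → 37, 31, 6, 14, 28, 8, 16, 44, 23, 20 → 10
37 → 31, 6, 14, 28, 8, 16, 23, 20 → 8
31 → 6, 14, 28, 8, 16, 23, 20 → 7
6 → none → 0
14 → 8 → 1
28 → 8, 16, 23, 20 → 4
8 → none → 0
16 → none → 0
44 → 23, 20 → 2
46 → 23, 20 → 2
23 → 20 → 1
20 → none → 0
Sum: 10 + 8 + 7 + 0 + 1 + 4 + 0 + 0 + 2 + 2 + 1 + 0 = 35

35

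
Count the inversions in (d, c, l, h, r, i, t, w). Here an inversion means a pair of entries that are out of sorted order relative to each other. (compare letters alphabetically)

4 inversions

Sweep left to right; for each value list the smaller values that follow it:
d → c → 1
c → none → 0
l → h, i → 2
h → none → 0
r → i → 1
i → none → 0
t → none → 0
w → none → 0
Sum: 1 + 0 + 2 + 0 + 1 + 0 + 0 + 0 = 4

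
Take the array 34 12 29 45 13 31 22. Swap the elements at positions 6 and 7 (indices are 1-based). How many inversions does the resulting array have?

Positions 6 and 7 hold 31 and 22; after swapping, the array is [34, 12, 29, 45, 13, 22, 31].
Sweep left to right; for each value list the smaller values that follow it:
34 → 12, 29, 13, 22, 31 → 5
12 → none → 0
29 → 13, 22 → 2
45 → 13, 22, 31 → 3
13 → none → 0
22 → none → 0
31 → none → 0
Sum: 5 + 0 + 2 + 3 + 0 + 0 + 0 = 10

Inversions: 10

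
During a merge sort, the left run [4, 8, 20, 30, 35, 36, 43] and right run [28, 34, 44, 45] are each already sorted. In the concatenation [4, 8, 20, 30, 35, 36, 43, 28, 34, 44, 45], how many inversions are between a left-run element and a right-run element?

Count, for every r in R, how many entries of L exceed r:
r = 28: 30, 35, 36, 43 → 4
r = 34: 35, 36, 43 → 3
r = 44: none → 0
r = 45: none → 0
Cross-inversions: 4 + 3 + 0 + 0 = 7

7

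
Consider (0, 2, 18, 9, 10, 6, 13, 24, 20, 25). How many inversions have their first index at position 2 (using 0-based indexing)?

4 such elements

The element at index 2 is 18.
Elements after it: 9, 10, 6, 13, 24, 20, 25
Those smaller than 18: 9, 10, 6, 13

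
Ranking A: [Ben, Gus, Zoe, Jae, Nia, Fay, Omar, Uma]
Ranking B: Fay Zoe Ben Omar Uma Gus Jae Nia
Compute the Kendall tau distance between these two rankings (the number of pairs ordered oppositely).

13 discordant pairs

Assign each item its position (1..8) in the first ordering, then rewrite the second ordering as that position sequence:
positions: Ben→1, Gus→2, Zoe→3, Jae→4, Nia→5, Fay→6, Omar→7, Uma→8
second ordering as positions: [6, 3, 1, 7, 8, 2, 4, 5]
Discordant pairs = inversions in this position sequence.
6: 3, 1, 2, 4, 5 → 5
3: 1, 2 → 2
1: 0
7: 2, 4, 5 → 3
8: 2, 4, 5 → 3
2: 0
4: 0
5: 0
Total: 5 + 2 + 0 + 3 + 3 + 0 + 0 + 0 = 13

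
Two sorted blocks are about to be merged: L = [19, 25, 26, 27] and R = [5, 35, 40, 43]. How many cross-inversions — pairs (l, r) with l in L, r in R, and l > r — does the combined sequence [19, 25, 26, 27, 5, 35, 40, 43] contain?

Take each right-half value and tally the left-half values above it:
r = 5: 19, 25, 26, 27 → 4
r = 35: none → 0
r = 40: none → 0
r = 43: none → 0
Cross-inversions: 4 + 0 + 0 + 0 = 4

4 split inversions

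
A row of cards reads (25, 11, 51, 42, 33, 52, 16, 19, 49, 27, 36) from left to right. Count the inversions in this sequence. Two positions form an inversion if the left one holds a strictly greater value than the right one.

25

Sweep left to right; for each value list the smaller values that follow it:
25 → 11, 16, 19 → 3
11 → none → 0
51 → 42, 33, 16, 19, 49, 27, 36 → 7
42 → 33, 16, 19, 27, 36 → 5
33 → 16, 19, 27 → 3
52 → 16, 19, 49, 27, 36 → 5
16 → none → 0
19 → none → 0
49 → 27, 36 → 2
27 → none → 0
36 → none → 0
Sum: 3 + 0 + 7 + 5 + 3 + 5 + 0 + 0 + 2 + 0 + 0 = 25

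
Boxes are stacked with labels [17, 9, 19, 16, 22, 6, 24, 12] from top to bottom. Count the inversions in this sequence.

13

For each element, count later entries that are smaller:
17: 4
9: 1
19: 3
16: 2
22: 2
6: 0
24: 1
12: 0
Sum: 4 + 1 + 3 + 2 + 2 + 0 + 1 + 0 = 13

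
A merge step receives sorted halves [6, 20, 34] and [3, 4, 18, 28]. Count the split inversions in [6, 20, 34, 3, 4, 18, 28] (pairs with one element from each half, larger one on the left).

9

Take each right-half value and tally the left-half values above it:
r = 3: 6, 20, 34 → 3
r = 4: 6, 20, 34 → 3
r = 18: 20, 34 → 2
r = 28: 34 → 1
Cross-inversions: 3 + 3 + 2 + 1 = 9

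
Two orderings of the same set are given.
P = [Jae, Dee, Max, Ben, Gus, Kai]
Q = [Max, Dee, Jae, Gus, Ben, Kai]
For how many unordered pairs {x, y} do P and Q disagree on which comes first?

Assign each item its position (1..6) in the first ordering, then rewrite the second ordering as that position sequence:
positions: Jae→1, Dee→2, Max→3, Ben→4, Gus→5, Kai→6
second ordering as positions: [3, 2, 1, 5, 4, 6]
Discordant pairs = inversions in this position sequence.
3: 2, 1 → 2
2: 1 → 1
1: 0
5: 4 → 1
4: 0
6: 0
Total: 2 + 1 + 0 + 1 + 0 + 0 = 4

4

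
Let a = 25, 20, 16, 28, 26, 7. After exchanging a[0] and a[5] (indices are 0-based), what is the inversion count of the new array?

Positions 0 and 5 hold 25 and 7; after swapping, the array is [7, 20, 16, 28, 26, 25].
Sweep left to right; for each value list the smaller values that follow it:
7 → none → 0
20 → 16 → 1
16 → none → 0
28 → 26, 25 → 2
26 → 25 → 1
25 → none → 0
Sum: 0 + 1 + 0 + 2 + 1 + 0 = 4

4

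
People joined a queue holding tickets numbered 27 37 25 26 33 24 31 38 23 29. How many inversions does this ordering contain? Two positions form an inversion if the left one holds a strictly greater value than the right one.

24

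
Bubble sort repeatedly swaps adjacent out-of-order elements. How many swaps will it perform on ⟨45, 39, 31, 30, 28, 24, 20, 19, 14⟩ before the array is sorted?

There are 36 swaps.

Minimum adjacent swaps = number of inversions (each swap of adjacent out-of-order elements removes one inversion and no swap can remove more).
Count inversions — for each element, later elements that are smaller:
45: 39, 31, 30, 28, 24, 20, 19, 14 → 8
39: 31, 30, 28, 24, 20, 19, 14 → 7
31: 30, 28, 24, 20, 19, 14 → 6
30: 28, 24, 20, 19, 14 → 5
28: 24, 20, 19, 14 → 4
24: 20, 19, 14 → 3
20: 19, 14 → 2
19: 14 → 1
14: none → 0
Total inversions: 8 + 7 + 6 + 5 + 4 + 3 + 2 + 1 + 0 = 36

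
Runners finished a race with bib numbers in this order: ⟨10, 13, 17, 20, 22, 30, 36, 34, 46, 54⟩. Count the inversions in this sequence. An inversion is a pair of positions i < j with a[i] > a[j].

Sweep left to right; for each value list the smaller values that follow it:
10: 0
13: 0
17: 0
20: 0
22: 0
30: 0
36: 1
34: 0
46: 0
54: 0
Sum: 0 + 0 + 0 + 0 + 0 + 0 + 1 + 0 + 0 + 0 = 1

Out-of-order pairs: 1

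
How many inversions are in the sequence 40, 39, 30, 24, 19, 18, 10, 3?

28

For each element, count later entries that are smaller:
40: 7
39: 6
30: 5
24: 4
19: 3
18: 2
10: 1
3: 0
Sum: 7 + 6 + 5 + 4 + 3 + 2 + 1 + 0 = 28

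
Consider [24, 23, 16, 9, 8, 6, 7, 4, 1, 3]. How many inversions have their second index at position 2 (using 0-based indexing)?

The element at index 2 is 16.
Elements before it: 24, 23
Those larger than 16: 24, 23

2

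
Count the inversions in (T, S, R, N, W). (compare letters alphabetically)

6 inversions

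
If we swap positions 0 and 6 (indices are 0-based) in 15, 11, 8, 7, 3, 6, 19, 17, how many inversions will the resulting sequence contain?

Positions 0 and 6 hold 15 and 19; after swapping, the array is [19, 11, 8, 7, 3, 6, 15, 17].
Sweep left to right; for each value list the smaller values that follow it:
19 → 11, 8, 7, 3, 6, 15, 17 → 7
11 → 8, 7, 3, 6 → 4
8 → 7, 3, 6 → 3
7 → 3, 6 → 2
3 → none → 0
6 → none → 0
15 → none → 0
17 → none → 0
Sum: 7 + 4 + 3 + 2 + 0 + 0 + 0 + 0 = 16

There are 16 inversions.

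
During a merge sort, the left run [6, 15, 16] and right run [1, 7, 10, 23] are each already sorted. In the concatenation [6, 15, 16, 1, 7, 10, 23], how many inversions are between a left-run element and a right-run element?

7 split inversions

Count, for every r in R, how many entries of L exceed r:
r = 1: 6, 15, 16 → 3
r = 7: 15, 16 → 2
r = 10: 15, 16 → 2
r = 23: none → 0
Cross-inversions: 3 + 2 + 2 + 0 = 7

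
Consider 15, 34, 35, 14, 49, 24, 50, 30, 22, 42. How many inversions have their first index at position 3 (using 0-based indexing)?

0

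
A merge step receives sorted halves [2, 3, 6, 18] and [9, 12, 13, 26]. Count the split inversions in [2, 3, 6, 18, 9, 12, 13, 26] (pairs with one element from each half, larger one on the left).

Count, for every r in R, how many entries of L exceed r:
r = 9: 18 → 1
r = 12: 18 → 1
r = 13: 18 → 1
r = 26: none → 0
Cross-inversions: 1 + 1 + 1 + 0 = 3

3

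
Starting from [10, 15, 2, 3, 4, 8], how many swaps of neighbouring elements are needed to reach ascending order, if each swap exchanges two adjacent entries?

Each adjacent swap fixes exactly one inversion, so the minimum swap count equals the number of inversions.
Count inversions — for each element, later elements that are smaller:
10: 2, 3, 4, 8 → 4
15: 2, 3, 4, 8 → 4
2: none → 0
3: none → 0
4: none → 0
8: none → 0
Total inversions: 4 + 4 + 0 + 0 + 0 + 0 = 8

There are 8 adjacent swaps.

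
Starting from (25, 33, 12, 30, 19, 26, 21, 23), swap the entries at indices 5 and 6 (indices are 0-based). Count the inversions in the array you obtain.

15 inversions

Positions 5 and 6 hold 26 and 21; after swapping, the array is [25, 33, 12, 30, 19, 21, 26, 23].
For each element, count later entries that are smaller:
25 → 12, 19, 21, 23 → 4
33 → 12, 30, 19, 21, 26, 23 → 6
12 → none → 0
30 → 19, 21, 26, 23 → 4
19 → none → 0
21 → none → 0
26 → 23 → 1
23 → none → 0
Sum: 4 + 6 + 0 + 4 + 0 + 0 + 1 + 0 = 15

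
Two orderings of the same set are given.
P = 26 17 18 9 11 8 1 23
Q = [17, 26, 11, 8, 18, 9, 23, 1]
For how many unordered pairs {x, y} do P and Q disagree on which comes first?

Assign each item its position (1..8) in the first ordering, then rewrite the second ordering as that position sequence:
positions: 26→1, 17→2, 18→3, 9→4, 11→5, 8→6, 1→7, 23→8
second ordering as positions: [2, 1, 5, 6, 3, 4, 8, 7]
Discordant pairs = inversions in this position sequence.
2: 1 → 1
1: 0
5: 3, 4 → 2
6: 3, 4 → 2
3: 0
4: 0
8: 7 → 1
7: 0
Total: 1 + 0 + 2 + 2 + 0 + 0 + 1 + 0 = 6

6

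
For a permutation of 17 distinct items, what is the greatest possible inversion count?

136 inversions

A reversed (strictly descending) arrangement makes every pair an inversion, giving C(17, 2) inversions.
C(17, 2) = 17·16/2 = 136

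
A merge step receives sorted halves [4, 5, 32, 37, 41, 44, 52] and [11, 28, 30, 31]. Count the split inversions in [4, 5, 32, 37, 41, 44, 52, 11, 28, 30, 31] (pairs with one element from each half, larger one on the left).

20

For each element r of the right run, count left-run elements greater than r:
r = 11: 32, 37, 41, 44, 52 → 5
r = 28: 32, 37, 41, 44, 52 → 5
r = 30: 32, 37, 41, 44, 52 → 5
r = 31: 32, 37, 41, 44, 52 → 5
Cross-inversions: 5 + 5 + 5 + 5 = 20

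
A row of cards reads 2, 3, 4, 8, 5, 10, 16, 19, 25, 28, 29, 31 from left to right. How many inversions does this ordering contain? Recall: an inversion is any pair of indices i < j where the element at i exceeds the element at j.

1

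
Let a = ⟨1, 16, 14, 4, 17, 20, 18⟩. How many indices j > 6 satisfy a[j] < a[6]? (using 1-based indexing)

1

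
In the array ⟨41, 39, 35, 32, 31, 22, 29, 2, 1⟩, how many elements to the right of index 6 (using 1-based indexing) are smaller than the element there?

2 such elements

The element at index 6 is 22.
Elements after it: 29, 2, 1
Those smaller than 22: 2, 1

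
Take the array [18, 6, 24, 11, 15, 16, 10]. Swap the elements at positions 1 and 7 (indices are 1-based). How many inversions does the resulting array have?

Positions 1 and 7 hold 18 and 10; after swapping, the array is [10, 6, 24, 11, 15, 16, 18].
Sweep left to right; for each value list the smaller values that follow it:
10: 1
6: 0
24: 4
11: 0
15: 0
16: 0
18: 0
Sum: 1 + 0 + 4 + 0 + 0 + 0 + 0 = 5

5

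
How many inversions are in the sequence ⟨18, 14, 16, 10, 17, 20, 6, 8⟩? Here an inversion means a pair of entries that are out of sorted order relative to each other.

18

For each element, count later entries that are smaller:
18: 6
14: 3
16: 3
10: 2
17: 2
20: 2
6: 0
8: 0
Sum: 6 + 3 + 3 + 2 + 2 + 2 + 0 + 0 = 18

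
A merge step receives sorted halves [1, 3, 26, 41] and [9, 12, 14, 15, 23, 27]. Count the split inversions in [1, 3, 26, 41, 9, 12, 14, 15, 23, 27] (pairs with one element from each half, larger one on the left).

For each element r of the right run, count left-run elements greater than r:
r = 9: 26, 41 → 2
r = 12: 26, 41 → 2
r = 14: 26, 41 → 2
r = 15: 26, 41 → 2
r = 23: 26, 41 → 2
r = 27: 41 → 1
Cross-inversions: 2 + 2 + 2 + 2 + 2 + 1 = 11

11 split inversions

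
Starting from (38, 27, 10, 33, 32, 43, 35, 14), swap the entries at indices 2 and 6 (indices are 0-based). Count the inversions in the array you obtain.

19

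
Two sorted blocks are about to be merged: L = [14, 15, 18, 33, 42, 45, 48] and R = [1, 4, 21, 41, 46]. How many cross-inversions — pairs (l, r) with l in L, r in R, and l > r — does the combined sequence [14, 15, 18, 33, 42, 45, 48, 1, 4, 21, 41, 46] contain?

22

For each element r of the right run, count left-run elements greater than r:
r = 1: 14, 15, 18, 33, 42, 45, 48 → 7
r = 4: 14, 15, 18, 33, 42, 45, 48 → 7
r = 21: 33, 42, 45, 48 → 4
r = 41: 42, 45, 48 → 3
r = 46: 48 → 1
Cross-inversions: 7 + 7 + 4 + 3 + 1 = 22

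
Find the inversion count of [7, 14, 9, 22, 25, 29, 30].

There is 1 out-of-order pair.

Out-of-order index pairs (0-indexed):
(1,2): 14 > 9
That's 1 pair.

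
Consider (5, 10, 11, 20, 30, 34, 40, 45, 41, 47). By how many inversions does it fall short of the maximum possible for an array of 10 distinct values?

44 inversions short

Maximum inversions for 10 distinct elements is C(10, 2) = 10·9/2 = 45.
Current inversions — for each element, count later smaller elements:
5: 0
10: 0
11: 0
20: 0
30: 0
34: 0
40: 0
45: 1
41: 0
47: 0
Current total: 0 + 0 + 0 + 0 + 0 + 0 + 0 + 1 + 0 + 0 = 1
Shortfall: 45 − 1 = 44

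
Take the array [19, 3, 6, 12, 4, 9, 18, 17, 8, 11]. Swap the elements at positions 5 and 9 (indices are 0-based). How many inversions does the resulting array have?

21 inversions

Positions 5 and 9 hold 9 and 11; after swapping, the array is [19, 3, 6, 12, 4, 11, 18, 17, 8, 9].
Sweep left to right; for each value list the smaller values that follow it:
19 → 3, 6, 12, 4, 11, 18, 17, 8, 9 → 9
3 → none → 0
6 → 4 → 1
12 → 4, 11, 8, 9 → 4
4 → none → 0
11 → 8, 9 → 2
18 → 17, 8, 9 → 3
17 → 8, 9 → 2
8 → none → 0
9 → none → 0
Sum: 9 + 0 + 1 + 4 + 0 + 2 + 3 + 2 + 0 + 0 = 21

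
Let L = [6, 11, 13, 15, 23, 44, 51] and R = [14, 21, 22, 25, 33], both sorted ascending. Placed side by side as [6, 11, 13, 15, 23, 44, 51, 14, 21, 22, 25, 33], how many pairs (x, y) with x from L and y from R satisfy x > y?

There are 14 cross-inversions.

Take each right-half value and tally the left-half values above it:
r = 14: 15, 23, 44, 51 → 4
r = 21: 23, 44, 51 → 3
r = 22: 23, 44, 51 → 3
r = 25: 44, 51 → 2
r = 33: 44, 51 → 2
Cross-inversions: 4 + 3 + 3 + 2 + 2 = 14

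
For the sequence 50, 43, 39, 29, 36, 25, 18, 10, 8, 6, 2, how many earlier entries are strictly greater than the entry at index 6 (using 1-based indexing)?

5

The element at index 6 is 25.
Elements before it: 50, 43, 39, 29, 36
Those larger than 25: 50, 43, 39, 29, 36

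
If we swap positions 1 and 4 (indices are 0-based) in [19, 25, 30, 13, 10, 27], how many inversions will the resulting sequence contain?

Positions 1 and 4 hold 25 and 10; after swapping, the array is [19, 10, 30, 13, 25, 27].
Sweep left to right; for each value list the smaller values that follow it:
19: 2
10: 0
30: 3
13: 0
25: 0
27: 0
Sum: 2 + 0 + 3 + 0 + 0 + 0 = 5

5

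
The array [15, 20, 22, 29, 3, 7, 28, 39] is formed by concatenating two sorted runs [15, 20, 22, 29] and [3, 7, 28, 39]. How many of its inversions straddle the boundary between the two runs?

9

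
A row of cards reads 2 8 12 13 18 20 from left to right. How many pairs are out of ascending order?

Element-by-element contributions:
2: 0
8: 0
12: 0
13: 0
18: 0
20: 0
Sum: 0 + 0 + 0 + 0 + 0 + 0 = 0

0 out-of-order pairs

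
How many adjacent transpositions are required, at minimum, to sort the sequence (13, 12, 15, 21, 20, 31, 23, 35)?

3 adjacent swaps

Minimum adjacent swaps = number of inversions (each swap of adjacent out-of-order elements removes one inversion and no swap can remove more).
Count inversions — for each element, later elements that are smaller:
13: 12 → 1
12: none → 0
15: none → 0
21: 20 → 1
20: none → 0
31: 23 → 1
23: none → 0
35: none → 0
Total inversions: 1 + 0 + 0 + 1 + 0 + 1 + 0 + 0 = 3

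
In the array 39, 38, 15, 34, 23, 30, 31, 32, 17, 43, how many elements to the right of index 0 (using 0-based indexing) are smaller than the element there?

8

The element at index 0 is 39.
Elements after it: 38, 15, 34, 23, 30, 31, 32, 17, 43
Those smaller than 39: 38, 15, 34, 23, 30, 31, 32, 17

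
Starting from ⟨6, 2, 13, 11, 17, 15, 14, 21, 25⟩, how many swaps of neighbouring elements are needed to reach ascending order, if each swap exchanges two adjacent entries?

5 swaps

The minimum number of adjacent swaps to sort an array equals its inversion count, since every such swap removes exactly one inversion.
Count inversions — for each element, later elements that are smaller:
6: 2 → 1
2: none → 0
13: 11 → 1
11: none → 0
17: 15, 14 → 2
15: 14 → 1
14: none → 0
21: none → 0
25: none → 0
Total inversions: 1 + 0 + 1 + 0 + 2 + 1 + 0 + 0 + 0 = 5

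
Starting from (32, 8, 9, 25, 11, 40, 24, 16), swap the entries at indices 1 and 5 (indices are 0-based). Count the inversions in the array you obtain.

19

Positions 1 and 5 hold 8 and 40; after swapping, the array is [32, 40, 9, 25, 11, 8, 24, 16].
Element-by-element contributions:
32: 6
40: 6
9: 1
25: 4
11: 1
8: 0
24: 1
16: 0
Sum: 6 + 6 + 1 + 4 + 1 + 0 + 1 + 0 = 19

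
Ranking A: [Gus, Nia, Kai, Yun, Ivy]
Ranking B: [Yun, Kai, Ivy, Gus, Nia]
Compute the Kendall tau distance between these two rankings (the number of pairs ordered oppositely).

7 discordant pairs

Assign each item its position (1..5) in the first ordering, then rewrite the second ordering as that position sequence:
positions: Gus→1, Nia→2, Kai→3, Yun→4, Ivy→5
second ordering as positions: [4, 3, 5, 1, 2]
Discordant pairs = inversions in this position sequence.
4: 3, 1, 2 → 3
3: 1, 2 → 2
5: 1, 2 → 2
1: 0
2: 0
Total: 3 + 2 + 2 + 0 + 0 = 7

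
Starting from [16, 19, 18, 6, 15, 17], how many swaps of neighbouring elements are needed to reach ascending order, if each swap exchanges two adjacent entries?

There are 9 adjacent swaps.

Minimum adjacent swaps = number of inversions (each swap of adjacent out-of-order elements removes one inversion and no swap can remove more).
Count inversions — for each element, later elements that are smaller:
16: 6, 15 → 2
19: 18, 6, 15, 17 → 4
18: 6, 15, 17 → 3
6: none → 0
15: none → 0
17: none → 0
Total inversions: 2 + 4 + 3 + 0 + 0 + 0 = 9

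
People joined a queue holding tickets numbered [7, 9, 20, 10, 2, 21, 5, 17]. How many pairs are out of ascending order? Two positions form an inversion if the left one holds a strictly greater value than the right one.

Element-by-element contributions:
7: 2
9: 2
20: 4
10: 2
2: 0
21: 2
5: 0
17: 0
Sum: 2 + 2 + 4 + 2 + 0 + 2 + 0 + 0 = 12

12 inversions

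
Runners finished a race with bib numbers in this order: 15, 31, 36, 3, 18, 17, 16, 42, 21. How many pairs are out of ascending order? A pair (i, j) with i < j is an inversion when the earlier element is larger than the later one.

Element-by-element contributions:
15: 1
31: 5
36: 5
3: 0
18: 2
17: 1
16: 0
42: 1
21: 0
Sum: 1 + 5 + 5 + 0 + 2 + 1 + 0 + 1 + 0 = 15

15 inversions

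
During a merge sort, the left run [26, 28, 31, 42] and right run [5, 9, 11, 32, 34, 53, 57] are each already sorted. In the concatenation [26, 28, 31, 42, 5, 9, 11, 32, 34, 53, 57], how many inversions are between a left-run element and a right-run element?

14 split inversions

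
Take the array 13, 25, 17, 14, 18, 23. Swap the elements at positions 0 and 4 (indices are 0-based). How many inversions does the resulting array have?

Inversions: 10

Positions 0 and 4 hold 13 and 18; after swapping, the array is [18, 25, 17, 14, 13, 23].
Sweep left to right; for each value list the smaller values that follow it:
18: 3
25: 4
17: 2
14: 1
13: 0
23: 0
Sum: 3 + 4 + 2 + 1 + 0 + 0 = 10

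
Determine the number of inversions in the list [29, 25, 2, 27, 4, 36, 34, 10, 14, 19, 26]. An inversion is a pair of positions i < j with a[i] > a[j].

27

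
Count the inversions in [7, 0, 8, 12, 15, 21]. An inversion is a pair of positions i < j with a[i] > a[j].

Sweep left to right; for each value list the smaller values that follow it:
7 → 0 → 1
0 → none → 0
8 → none → 0
12 → none → 0
15 → none → 0
21 → none → 0
Sum: 1 + 0 + 0 + 0 + 0 + 0 = 1

There is 1 out-of-order pair.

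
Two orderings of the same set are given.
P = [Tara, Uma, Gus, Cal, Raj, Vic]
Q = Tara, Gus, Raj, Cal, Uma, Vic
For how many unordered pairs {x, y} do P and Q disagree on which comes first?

Assign each item its position (1..6) in the first ordering, then rewrite the second ordering as that position sequence:
positions: Tara→1, Uma→2, Gus→3, Cal→4, Raj→5, Vic→6
second ordering as positions: [1, 3, 5, 4, 2, 6]
Discordant pairs = inversions in this position sequence.
1: 0
3: 2 → 1
5: 4, 2 → 2
4: 2 → 1
2: 0
6: 0
Total: 0 + 1 + 2 + 1 + 0 + 0 = 4

4 disagreeing pairs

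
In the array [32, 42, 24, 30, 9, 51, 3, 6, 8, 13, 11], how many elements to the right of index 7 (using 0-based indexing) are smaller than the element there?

0 such elements

The element at index 7 is 6.
Elements after it: 8, 13, 11
None of them are smaller than 6.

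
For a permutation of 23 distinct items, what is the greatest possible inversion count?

253 inversions

A reversed (strictly descending) arrangement makes every pair an inversion, giving C(23, 2) inversions.
C(23, 2) = 23·22/2 = 253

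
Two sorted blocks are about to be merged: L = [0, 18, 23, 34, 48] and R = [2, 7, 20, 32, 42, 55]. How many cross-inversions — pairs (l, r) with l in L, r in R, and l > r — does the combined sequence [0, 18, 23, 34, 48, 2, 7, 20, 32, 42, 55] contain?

Take each right-half value and tally the left-half values above it:
r = 2: 18, 23, 34, 48 → 4
r = 7: 18, 23, 34, 48 → 4
r = 20: 23, 34, 48 → 3
r = 32: 34, 48 → 2
r = 42: 48 → 1
r = 55: none → 0
Cross-inversions: 4 + 4 + 3 + 2 + 1 + 0 = 14

Cross-inversions: 14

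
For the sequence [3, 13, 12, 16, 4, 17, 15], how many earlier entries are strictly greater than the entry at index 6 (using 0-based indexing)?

The element at index 6 is 15.
Elements before it: 3, 13, 12, 16, 4, 17
Those larger than 15: 16, 17

2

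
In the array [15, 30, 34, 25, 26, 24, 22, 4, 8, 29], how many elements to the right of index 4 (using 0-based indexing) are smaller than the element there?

4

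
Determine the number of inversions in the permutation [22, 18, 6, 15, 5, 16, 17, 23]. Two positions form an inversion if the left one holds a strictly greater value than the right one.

13

Sweep left to right; for each value list the smaller values that follow it:
22 → 18, 6, 15, 5, 16, 17 → 6
18 → 6, 15, 5, 16, 17 → 5
6 → 5 → 1
15 → 5 → 1
5 → none → 0
16 → none → 0
17 → none → 0
23 → none → 0
Sum: 6 + 5 + 1 + 1 + 0 + 0 + 0 + 0 = 13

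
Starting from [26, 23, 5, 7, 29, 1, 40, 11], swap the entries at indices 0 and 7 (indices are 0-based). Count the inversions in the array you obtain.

Positions 0 and 7 hold 26 and 11; after swapping, the array is [11, 23, 5, 7, 29, 1, 40, 26].
Count, for each position, how many later elements it exceeds:
11: 3
23: 3
5: 1
7: 1
29: 2
1: 0
40: 1
26: 0
Sum: 3 + 3 + 1 + 1 + 2 + 0 + 1 + 0 = 11

11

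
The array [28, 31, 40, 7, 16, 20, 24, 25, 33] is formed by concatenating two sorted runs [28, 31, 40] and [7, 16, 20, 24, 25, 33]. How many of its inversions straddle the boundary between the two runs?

There are 16 split inversions.

Take each right-half value and tally the left-half values above it:
r = 7: 28, 31, 40 → 3
r = 16: 28, 31, 40 → 3
r = 20: 28, 31, 40 → 3
r = 24: 28, 31, 40 → 3
r = 25: 28, 31, 40 → 3
r = 33: 40 → 1
Cross-inversions: 3 + 3 + 3 + 3 + 3 + 1 = 16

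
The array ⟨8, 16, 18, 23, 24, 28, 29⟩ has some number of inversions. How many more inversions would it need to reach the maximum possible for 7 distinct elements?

21

Maximum inversions for 7 distinct elements is C(7, 2) = 7·6/2 = 21.
Current inversions — for each element, count later smaller elements:
8: 0
16: 0
18: 0
23: 0
24: 0
28: 0
29: 0
Current total: 0 + 0 + 0 + 0 + 0 + 0 + 0 = 0
Shortfall: 21 − 0 = 21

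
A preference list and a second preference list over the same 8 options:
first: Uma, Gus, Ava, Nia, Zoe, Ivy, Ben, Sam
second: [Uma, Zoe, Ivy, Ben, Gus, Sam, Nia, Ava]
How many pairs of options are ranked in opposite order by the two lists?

12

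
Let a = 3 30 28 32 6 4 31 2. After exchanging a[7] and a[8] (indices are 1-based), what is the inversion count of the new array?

Positions 7 and 8 hold 31 and 2; after swapping, the array is [3, 30, 28, 32, 6, 4, 2, 31].
For each element, count later entries that are smaller:
3 → 2 → 1
30 → 28, 6, 4, 2 → 4
28 → 6, 4, 2 → 3
32 → 6, 4, 2, 31 → 4
6 → 4, 2 → 2
4 → 2 → 1
2 → none → 0
31 → none → 0
Sum: 1 + 4 + 3 + 4 + 2 + 1 + 0 + 0 = 15

There are 15 inversions.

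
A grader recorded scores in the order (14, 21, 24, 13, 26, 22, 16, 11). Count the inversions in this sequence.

For each element, count later entries that are smaller:
14 → 13, 11 → 2
21 → 13, 16, 11 → 3
24 → 13, 22, 16, 11 → 4
13 → 11 → 1
26 → 22, 16, 11 → 3
22 → 16, 11 → 2
16 → 11 → 1
11 → none → 0
Sum: 2 + 3 + 4 + 1 + 3 + 2 + 1 + 0 = 16

16 inversions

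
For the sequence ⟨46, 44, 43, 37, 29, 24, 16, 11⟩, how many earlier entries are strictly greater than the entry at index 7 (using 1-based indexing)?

6 such elements

The element at index 7 is 16.
Elements before it: 46, 44, 43, 37, 29, 24
Those larger than 16: 46, 44, 43, 37, 29, 24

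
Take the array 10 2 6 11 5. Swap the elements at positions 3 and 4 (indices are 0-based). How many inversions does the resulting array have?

4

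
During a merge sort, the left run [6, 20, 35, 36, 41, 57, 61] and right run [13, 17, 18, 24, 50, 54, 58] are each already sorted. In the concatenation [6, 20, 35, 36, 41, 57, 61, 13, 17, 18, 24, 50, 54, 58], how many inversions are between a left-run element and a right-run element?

There are 28 cross-inversions.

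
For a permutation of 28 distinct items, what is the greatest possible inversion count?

A reversed (strictly descending) arrangement makes every pair an inversion, giving C(28, 2) inversions.
C(28, 2) = 28·27/2 = 378

378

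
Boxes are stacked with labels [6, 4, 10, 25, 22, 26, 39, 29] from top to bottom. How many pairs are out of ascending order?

3

Count, for each position, how many later elements it exceeds:
6 → 4 → 1
4 → none → 0
10 → none → 0
25 → 22 → 1
22 → none → 0
26 → none → 0
39 → 29 → 1
29 → none → 0
Sum: 1 + 0 + 0 + 1 + 0 + 0 + 1 + 0 = 3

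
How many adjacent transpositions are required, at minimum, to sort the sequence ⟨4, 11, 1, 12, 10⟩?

There are 4 adjacent swaps.

Each adjacent swap fixes exactly one inversion, so the minimum swap count equals the number of inversions.
Count inversions — for each element, later elements that are smaller:
4: 1 → 1
11: 1, 10 → 2
1: none → 0
12: 10 → 1
10: none → 0
Total inversions: 1 + 2 + 0 + 1 + 0 = 4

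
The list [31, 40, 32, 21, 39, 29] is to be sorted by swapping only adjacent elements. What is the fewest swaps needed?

The minimum number of adjacent swaps to sort an array equals its inversion count, since every such swap removes exactly one inversion.
Count inversions — for each element, later elements that are smaller:
31: 21, 29 → 2
40: 32, 21, 39, 29 → 4
32: 21, 29 → 2
21: none → 0
39: 29 → 1
29: none → 0
Total inversions: 2 + 4 + 2 + 0 + 1 + 0 = 9

9 adjacent swaps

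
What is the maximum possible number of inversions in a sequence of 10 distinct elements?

A reversed (strictly descending) arrangement makes every pair an inversion, giving C(10, 2) inversions.
C(10, 2) = 10·9/2 = 45

45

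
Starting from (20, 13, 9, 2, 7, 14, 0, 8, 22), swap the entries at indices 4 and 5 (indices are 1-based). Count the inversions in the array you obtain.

21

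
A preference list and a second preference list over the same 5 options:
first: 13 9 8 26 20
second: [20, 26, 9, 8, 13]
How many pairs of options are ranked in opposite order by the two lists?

There are 9 pairs.

Assign each item its position (1..5) in the first ordering, then rewrite the second ordering as that position sequence:
positions: 13→1, 9→2, 8→3, 26→4, 20→5
second ordering as positions: [5, 4, 2, 3, 1]
Discordant pairs = inversions in this position sequence.
5: 4, 2, 3, 1 → 4
4: 2, 3, 1 → 3
2: 1 → 1
3: 1 → 1
1: 0
Total: 4 + 3 + 1 + 1 + 0 = 9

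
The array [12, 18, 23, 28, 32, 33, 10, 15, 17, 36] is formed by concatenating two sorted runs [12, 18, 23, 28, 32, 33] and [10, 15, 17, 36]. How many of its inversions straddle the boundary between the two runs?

Take each right-half value and tally the left-half values above it:
r = 10: 12, 18, 23, 28, 32, 33 → 6
r = 15: 18, 23, 28, 32, 33 → 5
r = 17: 18, 23, 28, 32, 33 → 5
r = 36: none → 0
Cross-inversions: 6 + 5 + 5 + 0 = 16

16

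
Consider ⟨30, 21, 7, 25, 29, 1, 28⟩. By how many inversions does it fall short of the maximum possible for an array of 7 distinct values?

Maximum inversions for 7 distinct elements is C(7, 2) = 7·6/2 = 21.
Current inversions — for each element, count later smaller elements:
30: 6
21: 2
7: 1
25: 1
29: 2
1: 0
28: 0
Current total: 6 + 2 + 1 + 1 + 2 + 0 + 0 = 12
Shortfall: 21 − 12 = 9

9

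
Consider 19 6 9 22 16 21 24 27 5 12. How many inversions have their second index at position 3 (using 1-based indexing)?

The element at index 3 is 9.
Elements before it: 19, 6
Those larger than 9: 19

1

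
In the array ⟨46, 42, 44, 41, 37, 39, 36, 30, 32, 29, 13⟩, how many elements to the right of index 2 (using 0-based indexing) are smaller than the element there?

The element at index 2 is 44.
Elements after it: 41, 37, 39, 36, 30, 32, 29, 13
Those smaller than 44: 41, 37, 39, 36, 30, 32, 29, 13

8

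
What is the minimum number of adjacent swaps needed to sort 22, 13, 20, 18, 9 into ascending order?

Adjacent swaps: 8

Each adjacent swap fixes exactly one inversion, so the minimum swap count equals the number of inversions.
Count inversions — for each element, later elements that are smaller:
22: 13, 20, 18, 9 → 4
13: 9 → 1
20: 18, 9 → 2
18: 9 → 1
9: none → 0
Total inversions: 4 + 1 + 2 + 1 + 0 = 8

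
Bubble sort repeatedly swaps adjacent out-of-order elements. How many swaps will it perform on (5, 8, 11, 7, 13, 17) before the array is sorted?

2

Each adjacent swap fixes exactly one inversion, so the minimum swap count equals the number of inversions.
Count inversions — for each element, later elements that are smaller:
5: none → 0
8: 7 → 1
11: 7 → 1
7: none → 0
13: none → 0
17: none → 0
Total inversions: 0 + 1 + 1 + 0 + 0 + 0 = 2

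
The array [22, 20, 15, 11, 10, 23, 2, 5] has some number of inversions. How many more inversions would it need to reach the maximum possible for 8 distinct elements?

Maximum inversions for 8 distinct elements is C(8, 2) = 8·7/2 = 28.
Current inversions — for each element, count later smaller elements:
22: 6
20: 5
15: 4
11: 3
10: 2
23: 2
2: 0
5: 0
Current total: 6 + 5 + 4 + 3 + 2 + 2 + 0 + 0 = 22
Shortfall: 28 − 22 = 6

6 inversions short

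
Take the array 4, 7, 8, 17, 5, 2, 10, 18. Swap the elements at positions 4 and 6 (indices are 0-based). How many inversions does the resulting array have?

Inversions: 10

Positions 4 and 6 hold 5 and 10; after swapping, the array is [4, 7, 8, 17, 10, 2, 5, 18].
Sweep left to right; for each value list the smaller values that follow it:
4: 1
7: 2
8: 2
17: 3
10: 2
2: 0
5: 0
18: 0
Sum: 1 + 2 + 2 + 3 + 2 + 0 + 0 + 0 = 10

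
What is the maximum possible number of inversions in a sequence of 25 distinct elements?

A reversed (strictly descending) arrangement makes every pair an inversion, giving C(25, 2) inversions.
C(25, 2) = 25·24/2 = 300

Inversions: 300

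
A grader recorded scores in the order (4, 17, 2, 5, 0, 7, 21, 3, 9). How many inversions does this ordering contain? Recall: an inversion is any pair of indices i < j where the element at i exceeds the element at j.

Sweep left to right; for each value list the smaller values that follow it:
4 → 2, 0, 3 → 3
17 → 2, 5, 0, 7, 3, 9 → 6
2 → 0 → 1
5 → 0, 3 → 2
0 → none → 0
7 → 3 → 1
21 → 3, 9 → 2
3 → none → 0
9 → none → 0
Sum: 3 + 6 + 1 + 2 + 0 + 1 + 2 + 0 + 0 = 15

15 out-of-order pairs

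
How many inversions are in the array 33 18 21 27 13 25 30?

10

Out-of-order index pairs (0-indexed):
(0,1): 33 > 18
(0,2): 33 > 21
(0,3): 33 > 27
(0,4): 33 > 13
(0,5): 33 > 25
(0,6): 33 > 30
(1,4): 18 > 13
(2,4): 21 > 13
(3,4): 27 > 13
(3,5): 27 > 25
That's 10 pairs.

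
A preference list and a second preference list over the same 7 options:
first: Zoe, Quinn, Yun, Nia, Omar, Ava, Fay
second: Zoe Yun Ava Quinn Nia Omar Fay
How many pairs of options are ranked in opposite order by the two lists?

4

Assign each item its position (1..7) in the first ordering, then rewrite the second ordering as that position sequence:
positions: Zoe→1, Quinn→2, Yun→3, Nia→4, Omar→5, Ava→6, Fay→7
second ordering as positions: [1, 3, 6, 2, 4, 5, 7]
Discordant pairs = inversions in this position sequence.
1: 0
3: 2 → 1
6: 2, 4, 5 → 3
2: 0
4: 0
5: 0
7: 0
Total: 0 + 1 + 3 + 0 + 0 + 0 + 0 = 4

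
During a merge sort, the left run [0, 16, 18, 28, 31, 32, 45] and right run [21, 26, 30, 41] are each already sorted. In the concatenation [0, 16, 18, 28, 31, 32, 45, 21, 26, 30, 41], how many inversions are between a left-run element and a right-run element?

12

Take each right-half value and tally the left-half values above it:
r = 21: 28, 31, 32, 45 → 4
r = 26: 28, 31, 32, 45 → 4
r = 30: 31, 32, 45 → 3
r = 41: 45 → 1
Cross-inversions: 4 + 4 + 3 + 1 = 12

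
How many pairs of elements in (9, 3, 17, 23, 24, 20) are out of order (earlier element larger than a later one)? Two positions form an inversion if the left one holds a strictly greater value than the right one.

Sweep left to right; for each value list the smaller values that follow it:
9 → 3 → 1
3 → none → 0
17 → none → 0
23 → 20 → 1
24 → 20 → 1
20 → none → 0
Sum: 1 + 0 + 0 + 1 + 1 + 0 = 3

3 out-of-order pairs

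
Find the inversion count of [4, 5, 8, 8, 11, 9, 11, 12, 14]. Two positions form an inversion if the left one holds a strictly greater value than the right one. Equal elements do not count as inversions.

1

For each element, count later entries that are smaller:
4: 0
5: 0
8: 0
8: 0
11: 1
9: 0
11: 0
12: 0
14: 0
Sum: 0 + 0 + 0 + 0 + 1 + 0 + 0 + 0 + 0 = 1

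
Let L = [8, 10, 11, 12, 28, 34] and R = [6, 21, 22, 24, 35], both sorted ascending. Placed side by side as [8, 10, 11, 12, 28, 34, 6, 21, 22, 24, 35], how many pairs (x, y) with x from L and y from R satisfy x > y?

Take each right-half value and tally the left-half values above it:
r = 6: 8, 10, 11, 12, 28, 34 → 6
r = 21: 28, 34 → 2
r = 22: 28, 34 → 2
r = 24: 28, 34 → 2
r = 35: none → 0
Cross-inversions: 6 + 2 + 2 + 2 + 0 = 12

12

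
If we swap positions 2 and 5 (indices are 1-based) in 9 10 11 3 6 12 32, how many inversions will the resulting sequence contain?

5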